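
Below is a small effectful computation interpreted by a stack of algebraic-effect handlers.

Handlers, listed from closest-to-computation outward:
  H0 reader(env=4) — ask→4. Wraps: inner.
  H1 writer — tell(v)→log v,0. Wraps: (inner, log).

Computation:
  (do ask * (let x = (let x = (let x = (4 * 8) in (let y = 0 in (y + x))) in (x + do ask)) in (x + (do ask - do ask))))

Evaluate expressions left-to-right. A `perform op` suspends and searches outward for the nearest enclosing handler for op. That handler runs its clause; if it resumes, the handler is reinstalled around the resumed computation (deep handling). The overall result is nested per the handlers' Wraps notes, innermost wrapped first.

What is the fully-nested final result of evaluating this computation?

Answer: (144, ())

Working:
ask @ H0 ⇒ 4
ask @ H0 ⇒ 4
ask @ H0 ⇒ 4
ask @ H0 ⇒ 4
H0 returns 144
H1 returns (144, ())
= (144, ())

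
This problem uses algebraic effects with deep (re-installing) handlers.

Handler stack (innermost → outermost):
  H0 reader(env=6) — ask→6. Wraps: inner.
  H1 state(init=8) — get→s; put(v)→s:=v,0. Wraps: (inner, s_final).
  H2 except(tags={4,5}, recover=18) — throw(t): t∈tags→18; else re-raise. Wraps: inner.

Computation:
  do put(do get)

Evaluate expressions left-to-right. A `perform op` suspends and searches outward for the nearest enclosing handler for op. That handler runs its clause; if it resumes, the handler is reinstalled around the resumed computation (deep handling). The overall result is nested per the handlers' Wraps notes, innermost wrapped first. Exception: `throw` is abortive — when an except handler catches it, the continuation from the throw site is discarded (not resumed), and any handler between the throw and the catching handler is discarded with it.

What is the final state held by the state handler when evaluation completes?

Answer: 8

Working:
get @ H1 ⇒ 8
put(8) @ H1 ⇒ s:=8
H0 returns 0
H1 returns (0, 8)
H2 returns (0, 8)
= (0, 8)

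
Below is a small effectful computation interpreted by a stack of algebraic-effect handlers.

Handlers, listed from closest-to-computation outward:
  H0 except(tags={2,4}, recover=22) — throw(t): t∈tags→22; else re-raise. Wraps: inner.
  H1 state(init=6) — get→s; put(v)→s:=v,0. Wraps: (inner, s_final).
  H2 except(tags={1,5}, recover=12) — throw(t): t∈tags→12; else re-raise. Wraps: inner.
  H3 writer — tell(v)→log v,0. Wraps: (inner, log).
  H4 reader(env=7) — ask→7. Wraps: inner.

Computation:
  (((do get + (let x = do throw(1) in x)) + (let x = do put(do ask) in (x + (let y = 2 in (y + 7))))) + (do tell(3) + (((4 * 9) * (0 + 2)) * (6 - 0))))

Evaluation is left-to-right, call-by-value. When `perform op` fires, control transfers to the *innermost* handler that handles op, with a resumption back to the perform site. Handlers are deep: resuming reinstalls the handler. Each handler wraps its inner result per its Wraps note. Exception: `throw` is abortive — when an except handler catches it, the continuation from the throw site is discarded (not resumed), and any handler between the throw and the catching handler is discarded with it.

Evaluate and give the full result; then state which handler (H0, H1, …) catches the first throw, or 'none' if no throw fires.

Answer: (12, ()) ; first throw caught by: H2

Working:
get @ H1 ⇒ 6
throw(1) @ H0 re-raised
throw(1) @ H2 caught ⇒ 12
H3 returns (12, ())
H4 returns (12, ())
= (12, ())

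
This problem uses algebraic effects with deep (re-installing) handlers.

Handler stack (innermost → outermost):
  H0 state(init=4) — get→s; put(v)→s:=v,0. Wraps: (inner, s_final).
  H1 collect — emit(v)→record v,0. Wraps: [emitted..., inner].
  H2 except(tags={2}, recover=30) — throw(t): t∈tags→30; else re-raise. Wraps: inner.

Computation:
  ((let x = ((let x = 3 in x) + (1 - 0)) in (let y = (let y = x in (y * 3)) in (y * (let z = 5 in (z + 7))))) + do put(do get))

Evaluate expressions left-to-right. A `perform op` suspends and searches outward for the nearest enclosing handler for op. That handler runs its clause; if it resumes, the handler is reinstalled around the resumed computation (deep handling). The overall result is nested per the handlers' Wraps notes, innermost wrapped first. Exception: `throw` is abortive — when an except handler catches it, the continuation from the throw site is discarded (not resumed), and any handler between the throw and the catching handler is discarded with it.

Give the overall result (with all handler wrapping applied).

Step-by-step:
get @ H0 ⇒ 4
put(4) @ H0 ⇒ s:=4
H0 returns (144, 4)
H1 returns [(144, 4)]
H2 returns [(144, 4)]
= [(144, 4)]

Answer: [(144, 4)]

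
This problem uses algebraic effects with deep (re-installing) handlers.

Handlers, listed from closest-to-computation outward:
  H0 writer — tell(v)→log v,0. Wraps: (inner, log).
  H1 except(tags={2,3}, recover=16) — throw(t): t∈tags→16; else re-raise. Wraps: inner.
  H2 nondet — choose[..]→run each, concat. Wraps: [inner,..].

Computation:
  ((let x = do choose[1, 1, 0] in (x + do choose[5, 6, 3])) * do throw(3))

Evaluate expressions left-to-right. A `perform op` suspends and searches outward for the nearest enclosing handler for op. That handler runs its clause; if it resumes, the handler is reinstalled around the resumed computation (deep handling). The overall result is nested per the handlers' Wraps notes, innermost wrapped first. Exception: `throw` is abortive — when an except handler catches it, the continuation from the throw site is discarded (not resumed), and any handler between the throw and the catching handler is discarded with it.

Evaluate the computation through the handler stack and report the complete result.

Working:
choose[1, 1, 0] @ H2
  branch[0] choose=1:
    choose[5, 6, 3] @ H2
      branch[0] choose=5:
        throw(3) @ H1 caught ⇒ 16
        H2 returns [16]
      branch[1] choose=6:
        throw(3) @ H1 caught ⇒ 16
        H2 returns [16]
      branch[2] choose=3:
        throw(3) @ H1 caught ⇒ 16
        H2 returns [16]
  branch[1] choose=1:
    choose[5, 6, 3] @ H2
      branch[0] choose=5:
        throw(3) @ H1 caught ⇒ 16
        H2 returns [16]
      branch[1] choose=6:
        throw(3) @ H1 caught ⇒ 16
        H2 returns [16]
      branch[2] choose=3:
        throw(3) @ H1 caught ⇒ 16
        H2 returns [16]
  branch[2] choose=0:
    choose[5, 6, 3] @ H2
      branch[0] choose=5:
        throw(3) @ H1 caught ⇒ 16
        H2 returns [16]
      branch[1] choose=6:
        throw(3) @ H1 caught ⇒ 16
        H2 returns [16]
      branch[2] choose=3:
        throw(3) @ H1 caught ⇒ 16
        H2 returns [16]
= [16, 16, 16, 16, 16, 16, 16, 16, 16]

Answer: [16, 16, 16, 16, 16, 16, 16, 16, 16]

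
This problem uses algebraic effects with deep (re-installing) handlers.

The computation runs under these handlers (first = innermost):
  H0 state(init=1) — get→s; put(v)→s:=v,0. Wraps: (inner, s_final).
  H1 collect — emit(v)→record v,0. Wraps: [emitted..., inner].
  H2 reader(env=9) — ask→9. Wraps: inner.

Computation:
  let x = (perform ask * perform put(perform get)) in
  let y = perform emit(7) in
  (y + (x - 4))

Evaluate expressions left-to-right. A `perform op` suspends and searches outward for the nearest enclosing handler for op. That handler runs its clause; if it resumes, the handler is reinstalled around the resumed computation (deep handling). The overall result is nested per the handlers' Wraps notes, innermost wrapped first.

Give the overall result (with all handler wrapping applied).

Working:
ask @ H2 ⇒ 9
get @ H0 ⇒ 1
put(1) @ H0 ⇒ s:=1
emit(7) @ H1 ⇒ out+=7
H0 returns (-4, 1)
H1 returns [7, (-4, 1)]
H2 returns [7, (-4, 1)]
= [7, (-4, 1)]

Answer: [7, (-4, 1)]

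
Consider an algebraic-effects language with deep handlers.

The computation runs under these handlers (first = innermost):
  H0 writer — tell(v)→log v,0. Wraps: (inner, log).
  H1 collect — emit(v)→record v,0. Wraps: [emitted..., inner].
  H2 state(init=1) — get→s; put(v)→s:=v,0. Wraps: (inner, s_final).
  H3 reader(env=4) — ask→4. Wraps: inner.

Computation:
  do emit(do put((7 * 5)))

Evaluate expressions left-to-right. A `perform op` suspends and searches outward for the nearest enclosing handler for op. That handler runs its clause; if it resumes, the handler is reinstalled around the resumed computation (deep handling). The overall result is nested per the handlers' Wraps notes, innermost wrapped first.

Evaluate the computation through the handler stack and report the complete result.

Evaluation trace:
put(35) @ H2 ⇒ s:=35
emit(0) @ H1 ⇒ out+=0
H0 returns (0, ())
H1 returns [0, (0, ())]
H2 returns ([0, (0, ())], 35)
H3 returns ([0, (0, ())], 35)
= ([0, (0, ())], 35)

Answer: ([0, (0, ())], 35)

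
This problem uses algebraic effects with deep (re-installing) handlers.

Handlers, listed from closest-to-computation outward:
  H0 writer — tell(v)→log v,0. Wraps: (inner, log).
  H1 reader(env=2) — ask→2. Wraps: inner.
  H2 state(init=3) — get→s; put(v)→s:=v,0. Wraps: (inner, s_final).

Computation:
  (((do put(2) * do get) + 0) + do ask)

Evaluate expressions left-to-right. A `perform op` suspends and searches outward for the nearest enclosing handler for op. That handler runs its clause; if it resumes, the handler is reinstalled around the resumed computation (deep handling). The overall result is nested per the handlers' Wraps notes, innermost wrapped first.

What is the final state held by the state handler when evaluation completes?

Evaluation trace:
put(2) @ H2 ⇒ s:=2
get @ H2 ⇒ 2
ask @ H1 ⇒ 2
H0 returns (2, ())
H1 returns (2, ())
H2 returns ((2, ()), 2)
= ((2, ()), 2)

Answer: 2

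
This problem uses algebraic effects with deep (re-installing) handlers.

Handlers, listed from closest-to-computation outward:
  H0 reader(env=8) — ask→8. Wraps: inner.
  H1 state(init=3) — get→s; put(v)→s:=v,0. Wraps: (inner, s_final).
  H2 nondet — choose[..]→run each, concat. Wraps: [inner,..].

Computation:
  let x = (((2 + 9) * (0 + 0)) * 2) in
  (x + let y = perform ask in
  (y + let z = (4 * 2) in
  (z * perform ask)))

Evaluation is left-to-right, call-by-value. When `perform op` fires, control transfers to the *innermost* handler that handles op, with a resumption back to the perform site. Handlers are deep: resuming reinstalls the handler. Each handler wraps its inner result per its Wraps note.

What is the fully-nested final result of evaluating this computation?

Answer: [(72, 3)]

Working:
ask @ H0 ⇒ 8
ask @ H0 ⇒ 8
H0 returns 72
H1 returns (72, 3)
H2 returns [(72, 3)]
= [(72, 3)]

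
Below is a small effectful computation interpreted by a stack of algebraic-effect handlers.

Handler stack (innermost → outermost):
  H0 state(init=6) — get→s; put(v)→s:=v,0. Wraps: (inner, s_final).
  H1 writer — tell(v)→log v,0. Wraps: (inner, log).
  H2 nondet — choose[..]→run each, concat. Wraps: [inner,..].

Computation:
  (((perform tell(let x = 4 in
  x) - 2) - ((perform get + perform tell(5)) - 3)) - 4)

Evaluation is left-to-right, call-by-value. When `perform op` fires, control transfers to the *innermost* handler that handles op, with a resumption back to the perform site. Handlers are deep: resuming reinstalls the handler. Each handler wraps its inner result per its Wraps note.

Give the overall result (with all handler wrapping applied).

Working:
tell(4) @ H1 ⇒ log+=4
get @ H0 ⇒ 6
tell(5) @ H1 ⇒ log+=5
H0 returns (-9, 6)
H1 returns ((-9, 6), (4, 5))
H2 returns [((-9, 6), (4, 5))]
= [((-9, 6), (4, 5))]

Answer: [((-9, 6), (4, 5))]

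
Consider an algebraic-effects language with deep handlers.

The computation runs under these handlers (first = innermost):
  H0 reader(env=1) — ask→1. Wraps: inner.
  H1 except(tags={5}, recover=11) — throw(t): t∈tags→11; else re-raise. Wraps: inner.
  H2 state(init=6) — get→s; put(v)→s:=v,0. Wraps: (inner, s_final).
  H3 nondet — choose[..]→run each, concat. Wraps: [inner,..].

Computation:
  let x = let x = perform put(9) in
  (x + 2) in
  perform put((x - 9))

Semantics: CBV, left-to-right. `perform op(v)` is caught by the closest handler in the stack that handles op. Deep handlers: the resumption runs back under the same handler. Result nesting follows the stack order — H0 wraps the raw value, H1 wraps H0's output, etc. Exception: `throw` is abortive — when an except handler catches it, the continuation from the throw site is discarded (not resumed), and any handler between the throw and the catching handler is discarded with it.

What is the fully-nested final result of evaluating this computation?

Step-by-step:
put(9) @ H2 ⇒ s:=9
put(-7) @ H2 ⇒ s:=-7
H0 returns 0
H1 returns 0
H2 returns (0, -7)
H3 returns [(0, -7)]
= [(0, -7)]

Answer: [(0, -7)]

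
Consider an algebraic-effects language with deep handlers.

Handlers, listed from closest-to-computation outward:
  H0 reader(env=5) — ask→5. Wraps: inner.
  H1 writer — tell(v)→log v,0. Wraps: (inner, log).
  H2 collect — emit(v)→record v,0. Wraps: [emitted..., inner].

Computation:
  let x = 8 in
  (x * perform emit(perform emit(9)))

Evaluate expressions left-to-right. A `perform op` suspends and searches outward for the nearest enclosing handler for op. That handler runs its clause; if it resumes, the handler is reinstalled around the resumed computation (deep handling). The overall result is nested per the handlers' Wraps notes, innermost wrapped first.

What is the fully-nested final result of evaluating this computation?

Step-by-step:
emit(9) @ H2 ⇒ out+=9
emit(0) @ H2 ⇒ out+=0
H0 returns 0
H1 returns (0, ())
H2 returns [9, 0, (0, ())]
= [9, 0, (0, ())]

Answer: [9, 0, (0, ())]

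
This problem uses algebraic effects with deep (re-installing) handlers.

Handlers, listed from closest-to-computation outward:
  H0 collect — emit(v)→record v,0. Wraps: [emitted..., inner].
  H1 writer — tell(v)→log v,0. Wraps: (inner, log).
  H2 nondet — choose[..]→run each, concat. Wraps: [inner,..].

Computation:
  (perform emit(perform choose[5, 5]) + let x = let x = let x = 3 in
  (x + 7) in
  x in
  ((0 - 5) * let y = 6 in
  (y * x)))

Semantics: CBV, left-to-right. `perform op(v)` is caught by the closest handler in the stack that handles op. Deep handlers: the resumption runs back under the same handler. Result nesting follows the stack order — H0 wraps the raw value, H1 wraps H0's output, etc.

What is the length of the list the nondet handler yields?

Step-by-step:
choose[5, 5] @ H2
  branch[0] choose=5:
    emit(5) @ H0 ⇒ out+=5
    H0 returns [5, -300]
    H1 returns ([5, -300], ())
    H2 returns [([5, -300], ())]
  branch[1] choose=5:
    emit(5) @ H0 ⇒ out+=5
    H0 returns [5, -300]
    H1 returns ([5, -300], ())
    H2 returns [([5, -300], ())]
= [([5, -300], ()), ([5, -300], ())]

Answer: 2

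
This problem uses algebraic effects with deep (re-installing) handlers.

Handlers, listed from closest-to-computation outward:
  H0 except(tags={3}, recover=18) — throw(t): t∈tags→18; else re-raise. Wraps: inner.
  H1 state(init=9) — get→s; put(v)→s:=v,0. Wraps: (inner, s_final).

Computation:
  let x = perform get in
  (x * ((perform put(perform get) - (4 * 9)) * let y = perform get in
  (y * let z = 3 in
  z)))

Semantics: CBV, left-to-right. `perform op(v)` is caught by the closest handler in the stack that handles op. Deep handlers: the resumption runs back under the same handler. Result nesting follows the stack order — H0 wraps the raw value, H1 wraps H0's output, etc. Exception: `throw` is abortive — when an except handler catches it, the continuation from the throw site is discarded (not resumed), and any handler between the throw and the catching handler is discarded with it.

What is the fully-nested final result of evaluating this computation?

Evaluation trace:
get @ H1 ⇒ 9
get @ H1 ⇒ 9
put(9) @ H1 ⇒ s:=9
get @ H1 ⇒ 9
H0 returns -8748
H1 returns (-8748, 9)
= (-8748, 9)

Answer: (-8748, 9)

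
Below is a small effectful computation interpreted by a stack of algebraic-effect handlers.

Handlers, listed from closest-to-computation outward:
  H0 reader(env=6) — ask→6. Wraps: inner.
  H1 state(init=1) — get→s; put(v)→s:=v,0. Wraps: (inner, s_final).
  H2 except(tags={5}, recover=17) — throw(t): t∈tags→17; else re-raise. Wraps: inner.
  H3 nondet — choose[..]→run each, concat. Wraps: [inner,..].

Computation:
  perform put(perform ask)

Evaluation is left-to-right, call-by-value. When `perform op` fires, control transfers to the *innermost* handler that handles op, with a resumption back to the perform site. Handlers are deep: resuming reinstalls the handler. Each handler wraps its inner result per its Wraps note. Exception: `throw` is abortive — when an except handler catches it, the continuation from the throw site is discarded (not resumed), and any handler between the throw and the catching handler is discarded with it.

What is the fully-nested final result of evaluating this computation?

Answer: [(0, 6)]

Working:
ask @ H0 ⇒ 6
put(6) @ H1 ⇒ s:=6
H0 returns 0
H1 returns (0, 6)
H2 returns (0, 6)
H3 returns [(0, 6)]
= [(0, 6)]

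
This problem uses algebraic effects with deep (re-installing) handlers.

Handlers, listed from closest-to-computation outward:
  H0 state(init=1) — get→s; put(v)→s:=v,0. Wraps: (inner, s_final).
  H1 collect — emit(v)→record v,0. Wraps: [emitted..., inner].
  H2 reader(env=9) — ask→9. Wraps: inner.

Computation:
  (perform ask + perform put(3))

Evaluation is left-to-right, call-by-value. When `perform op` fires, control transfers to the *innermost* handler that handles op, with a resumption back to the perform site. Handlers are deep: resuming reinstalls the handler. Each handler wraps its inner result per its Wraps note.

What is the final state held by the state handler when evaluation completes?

Working:
ask @ H2 ⇒ 9
put(3) @ H0 ⇒ s:=3
H0 returns (9, 3)
H1 returns [(9, 3)]
H2 returns [(9, 3)]
= [(9, 3)]

Answer: 3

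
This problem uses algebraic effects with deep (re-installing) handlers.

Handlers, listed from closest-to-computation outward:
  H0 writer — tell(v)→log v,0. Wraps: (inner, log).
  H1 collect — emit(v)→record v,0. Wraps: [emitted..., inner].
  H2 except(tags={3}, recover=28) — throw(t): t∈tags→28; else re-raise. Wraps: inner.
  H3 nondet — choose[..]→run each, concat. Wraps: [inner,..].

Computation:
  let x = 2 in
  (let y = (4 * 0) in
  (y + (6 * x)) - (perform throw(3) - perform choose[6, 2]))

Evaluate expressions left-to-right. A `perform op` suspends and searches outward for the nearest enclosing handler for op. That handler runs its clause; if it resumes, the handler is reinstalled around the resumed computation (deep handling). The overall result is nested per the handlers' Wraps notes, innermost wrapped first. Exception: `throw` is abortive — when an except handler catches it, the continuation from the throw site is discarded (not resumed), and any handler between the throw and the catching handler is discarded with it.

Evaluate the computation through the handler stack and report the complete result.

Answer: [28]

Step-by-step:
throw(3) @ H2 caught ⇒ 28
H3 returns [28]
= [28]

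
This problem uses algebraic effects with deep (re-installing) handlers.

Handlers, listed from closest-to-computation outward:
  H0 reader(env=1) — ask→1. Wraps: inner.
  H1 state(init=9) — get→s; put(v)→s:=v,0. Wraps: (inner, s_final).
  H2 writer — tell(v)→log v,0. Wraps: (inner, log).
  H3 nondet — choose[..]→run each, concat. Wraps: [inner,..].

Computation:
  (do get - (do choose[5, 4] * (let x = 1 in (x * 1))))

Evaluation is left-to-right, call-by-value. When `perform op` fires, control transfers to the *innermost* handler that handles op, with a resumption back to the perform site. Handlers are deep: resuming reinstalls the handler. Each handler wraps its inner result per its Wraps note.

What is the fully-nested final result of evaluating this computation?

Evaluation trace:
get @ H1 ⇒ 9
choose[5, 4] @ H3
  branch[0] choose=5:
    H0 returns 4
    H1 returns (4, 9)
    H2 returns ((4, 9), ())
    H3 returns [((4, 9), ())]
  branch[1] choose=4:
    H0 returns 5
    H1 returns (5, 9)
    H2 returns ((5, 9), ())
    H3 returns [((5, 9), ())]
= [((4, 9), ()), ((5, 9), ())]

Answer: [((4, 9), ()), ((5, 9), ())]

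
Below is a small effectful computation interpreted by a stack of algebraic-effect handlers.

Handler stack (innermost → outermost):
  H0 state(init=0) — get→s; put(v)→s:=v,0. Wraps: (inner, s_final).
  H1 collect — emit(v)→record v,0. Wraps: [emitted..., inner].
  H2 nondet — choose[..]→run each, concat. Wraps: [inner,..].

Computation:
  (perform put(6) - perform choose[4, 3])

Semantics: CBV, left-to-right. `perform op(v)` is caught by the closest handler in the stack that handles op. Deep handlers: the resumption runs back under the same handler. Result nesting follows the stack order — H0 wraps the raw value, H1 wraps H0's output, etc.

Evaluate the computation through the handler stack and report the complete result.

Answer: [[(-4, 6)], [(-3, 6)]]

Working:
put(6) @ H0 ⇒ s:=6
choose[4, 3] @ H2
  branch[0] choose=4:
    H0 returns (-4, 6)
    H1 returns [(-4, 6)]
    H2 returns [[(-4, 6)]]
  branch[1] choose=3:
    H0 returns (-3, 6)
    H1 returns [(-3, 6)]
    H2 returns [[(-3, 6)]]
= [[(-4, 6)], [(-3, 6)]]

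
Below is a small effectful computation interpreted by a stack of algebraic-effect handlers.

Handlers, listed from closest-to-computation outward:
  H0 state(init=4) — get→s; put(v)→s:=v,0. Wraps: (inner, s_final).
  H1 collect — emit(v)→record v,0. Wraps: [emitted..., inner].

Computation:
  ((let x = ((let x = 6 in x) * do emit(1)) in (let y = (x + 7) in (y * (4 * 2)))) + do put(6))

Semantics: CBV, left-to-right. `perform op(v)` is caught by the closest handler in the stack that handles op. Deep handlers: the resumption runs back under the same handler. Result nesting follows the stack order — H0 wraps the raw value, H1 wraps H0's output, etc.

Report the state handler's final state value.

Step-by-step:
emit(1) @ H1 ⇒ out+=1
put(6) @ H0 ⇒ s:=6
H0 returns (56, 6)
H1 returns [1, (56, 6)]
= [1, (56, 6)]

Answer: 6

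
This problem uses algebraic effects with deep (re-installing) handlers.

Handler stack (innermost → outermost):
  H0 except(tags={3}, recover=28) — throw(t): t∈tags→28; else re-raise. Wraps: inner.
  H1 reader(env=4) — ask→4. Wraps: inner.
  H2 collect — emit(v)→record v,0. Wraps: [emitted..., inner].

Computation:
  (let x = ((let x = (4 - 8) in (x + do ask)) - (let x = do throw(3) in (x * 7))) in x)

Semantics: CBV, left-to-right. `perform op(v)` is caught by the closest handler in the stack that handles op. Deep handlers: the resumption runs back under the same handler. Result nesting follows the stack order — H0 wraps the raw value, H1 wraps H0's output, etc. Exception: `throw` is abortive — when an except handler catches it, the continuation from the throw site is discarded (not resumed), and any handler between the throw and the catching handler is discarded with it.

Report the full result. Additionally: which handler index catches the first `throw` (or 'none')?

Working:
ask @ H1 ⇒ 4
throw(3) @ H0 caught ⇒ 28
H1 returns 28
H2 returns [28]
= [28]

Answer: [28] ; first throw caught by: H0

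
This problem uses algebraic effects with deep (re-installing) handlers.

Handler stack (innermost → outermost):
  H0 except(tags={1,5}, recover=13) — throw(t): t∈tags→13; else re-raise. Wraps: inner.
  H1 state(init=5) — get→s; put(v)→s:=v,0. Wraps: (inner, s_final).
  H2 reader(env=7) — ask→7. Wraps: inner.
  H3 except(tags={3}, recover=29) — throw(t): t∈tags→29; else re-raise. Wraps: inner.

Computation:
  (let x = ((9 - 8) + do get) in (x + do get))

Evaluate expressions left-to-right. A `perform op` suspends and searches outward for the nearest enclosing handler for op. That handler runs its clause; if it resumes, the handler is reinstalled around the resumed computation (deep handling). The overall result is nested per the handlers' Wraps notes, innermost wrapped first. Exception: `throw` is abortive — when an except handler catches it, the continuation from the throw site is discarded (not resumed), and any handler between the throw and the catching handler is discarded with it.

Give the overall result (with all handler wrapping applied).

Evaluation trace:
get @ H1 ⇒ 5
get @ H1 ⇒ 5
H0 returns 11
H1 returns (11, 5)
H2 returns (11, 5)
H3 returns (11, 5)
= (11, 5)

Answer: (11, 5)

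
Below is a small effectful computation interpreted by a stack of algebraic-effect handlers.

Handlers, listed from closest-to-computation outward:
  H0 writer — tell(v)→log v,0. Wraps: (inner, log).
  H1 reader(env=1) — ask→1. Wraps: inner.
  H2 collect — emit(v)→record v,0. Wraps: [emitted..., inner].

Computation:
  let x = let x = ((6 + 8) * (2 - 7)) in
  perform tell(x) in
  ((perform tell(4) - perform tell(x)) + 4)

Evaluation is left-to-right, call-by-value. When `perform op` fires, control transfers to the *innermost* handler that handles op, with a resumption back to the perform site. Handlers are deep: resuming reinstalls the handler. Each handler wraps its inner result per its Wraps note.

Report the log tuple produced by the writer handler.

Answer: (-70, 4, 0)

Step-by-step:
tell(-70) @ H0 ⇒ log+=-70
tell(4) @ H0 ⇒ log+=4
tell(0) @ H0 ⇒ log+=0
H0 returns (4, (-70, 4, 0))
H1 returns (4, (-70, 4, 0))
H2 returns [(4, (-70, 4, 0))]
= [(4, (-70, 4, 0))]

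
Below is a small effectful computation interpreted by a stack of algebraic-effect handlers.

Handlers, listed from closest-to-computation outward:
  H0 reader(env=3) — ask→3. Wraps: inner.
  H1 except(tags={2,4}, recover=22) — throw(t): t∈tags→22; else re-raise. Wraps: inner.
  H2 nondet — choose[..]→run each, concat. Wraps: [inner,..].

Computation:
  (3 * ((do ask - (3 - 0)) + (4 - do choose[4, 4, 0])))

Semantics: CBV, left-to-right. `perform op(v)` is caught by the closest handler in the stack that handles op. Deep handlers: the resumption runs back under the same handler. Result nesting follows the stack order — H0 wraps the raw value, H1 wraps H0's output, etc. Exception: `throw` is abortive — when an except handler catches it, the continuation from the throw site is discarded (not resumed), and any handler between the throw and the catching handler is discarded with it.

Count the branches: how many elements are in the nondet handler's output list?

Step-by-step:
ask @ H0 ⇒ 3
choose[4, 4, 0] @ H2
  branch[0] choose=4:
    H0 returns 0
    H1 returns 0
    H2 returns [0]
  branch[1] choose=4:
    H0 returns 0
    H1 returns 0
    H2 returns [0]
  branch[2] choose=0:
    H0 returns 12
    H1 returns 12
    H2 returns [12]
= [0, 0, 12]

Answer: 3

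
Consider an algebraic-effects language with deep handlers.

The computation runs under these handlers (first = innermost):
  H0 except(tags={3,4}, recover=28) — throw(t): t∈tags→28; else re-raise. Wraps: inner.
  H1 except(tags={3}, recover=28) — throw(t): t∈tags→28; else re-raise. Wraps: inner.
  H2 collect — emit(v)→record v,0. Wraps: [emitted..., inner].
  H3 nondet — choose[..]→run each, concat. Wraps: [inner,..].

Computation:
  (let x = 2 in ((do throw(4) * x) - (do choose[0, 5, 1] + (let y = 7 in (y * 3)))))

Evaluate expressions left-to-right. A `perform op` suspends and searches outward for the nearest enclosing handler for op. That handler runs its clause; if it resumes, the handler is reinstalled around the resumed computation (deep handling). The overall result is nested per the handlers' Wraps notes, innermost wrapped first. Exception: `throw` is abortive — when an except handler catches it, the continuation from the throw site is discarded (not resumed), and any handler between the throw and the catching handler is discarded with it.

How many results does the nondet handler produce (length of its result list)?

Answer: 1

Working:
throw(4) @ H0 caught ⇒ 28
H1 returns 28
H2 returns [28]
H3 returns [[28]]
= [[28]]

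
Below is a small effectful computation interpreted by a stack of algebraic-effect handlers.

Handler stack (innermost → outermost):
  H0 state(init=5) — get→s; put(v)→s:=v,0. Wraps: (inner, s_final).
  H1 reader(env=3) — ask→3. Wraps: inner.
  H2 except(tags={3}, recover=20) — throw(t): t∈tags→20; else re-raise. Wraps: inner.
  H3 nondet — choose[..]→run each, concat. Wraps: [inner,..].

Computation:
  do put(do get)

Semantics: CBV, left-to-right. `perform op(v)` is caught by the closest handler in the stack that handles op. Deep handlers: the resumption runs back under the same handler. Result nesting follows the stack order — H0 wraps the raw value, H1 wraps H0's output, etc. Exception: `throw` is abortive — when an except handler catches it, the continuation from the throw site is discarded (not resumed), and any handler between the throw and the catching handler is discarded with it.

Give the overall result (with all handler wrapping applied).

Answer: [(0, 5)]

Evaluation trace:
get @ H0 ⇒ 5
put(5) @ H0 ⇒ s:=5
H0 returns (0, 5)
H1 returns (0, 5)
H2 returns (0, 5)
H3 returns [(0, 5)]
= [(0, 5)]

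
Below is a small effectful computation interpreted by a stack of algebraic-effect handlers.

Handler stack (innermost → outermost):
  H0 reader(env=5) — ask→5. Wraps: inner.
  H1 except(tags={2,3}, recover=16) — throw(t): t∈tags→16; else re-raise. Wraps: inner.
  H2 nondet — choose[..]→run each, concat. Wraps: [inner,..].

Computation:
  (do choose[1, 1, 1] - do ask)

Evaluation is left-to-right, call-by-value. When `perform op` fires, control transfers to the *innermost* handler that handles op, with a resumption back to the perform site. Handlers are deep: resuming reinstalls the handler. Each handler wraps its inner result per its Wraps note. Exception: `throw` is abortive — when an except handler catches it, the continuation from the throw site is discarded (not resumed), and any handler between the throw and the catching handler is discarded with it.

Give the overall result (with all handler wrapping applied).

Working:
choose[1, 1, 1] @ H2
  branch[0] choose=1:
    ask @ H0 ⇒ 5
    H0 returns -4
    H1 returns -4
    H2 returns [-4]
  branch[1] choose=1:
    ask @ H0 ⇒ 5
    H0 returns -4
    H1 returns -4
    H2 returns [-4]
  branch[2] choose=1:
    ask @ H0 ⇒ 5
    H0 returns -4
    H1 returns -4
    H2 returns [-4]
= [-4, -4, -4]

Answer: [-4, -4, -4]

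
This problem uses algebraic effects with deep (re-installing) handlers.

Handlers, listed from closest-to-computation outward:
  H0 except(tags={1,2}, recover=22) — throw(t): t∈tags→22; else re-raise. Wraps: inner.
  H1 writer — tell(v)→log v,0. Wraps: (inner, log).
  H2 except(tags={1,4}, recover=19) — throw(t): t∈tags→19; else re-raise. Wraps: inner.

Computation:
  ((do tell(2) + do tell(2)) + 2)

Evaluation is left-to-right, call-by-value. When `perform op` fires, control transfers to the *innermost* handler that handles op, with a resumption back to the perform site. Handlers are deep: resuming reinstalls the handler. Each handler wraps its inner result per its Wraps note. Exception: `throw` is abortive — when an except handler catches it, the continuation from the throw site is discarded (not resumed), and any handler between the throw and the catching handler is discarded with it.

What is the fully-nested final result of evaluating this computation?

Working:
tell(2) @ H1 ⇒ log+=2
tell(2) @ H1 ⇒ log+=2
H0 returns 2
H1 returns (2, (2, 2))
H2 returns (2, (2, 2))
= (2, (2, 2))

Answer: (2, (2, 2))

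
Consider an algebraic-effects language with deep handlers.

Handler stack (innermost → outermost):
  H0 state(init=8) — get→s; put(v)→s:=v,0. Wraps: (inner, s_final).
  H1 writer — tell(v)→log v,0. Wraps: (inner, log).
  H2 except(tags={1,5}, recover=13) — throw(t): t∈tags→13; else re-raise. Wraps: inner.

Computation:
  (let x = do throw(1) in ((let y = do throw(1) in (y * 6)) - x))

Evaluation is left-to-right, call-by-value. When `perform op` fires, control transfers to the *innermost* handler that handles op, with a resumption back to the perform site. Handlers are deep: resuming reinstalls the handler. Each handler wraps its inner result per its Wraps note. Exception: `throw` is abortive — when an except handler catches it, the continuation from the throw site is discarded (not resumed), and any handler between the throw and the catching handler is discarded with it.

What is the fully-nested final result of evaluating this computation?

Answer: 13

Working:
throw(1) @ H2 caught ⇒ 13
= 13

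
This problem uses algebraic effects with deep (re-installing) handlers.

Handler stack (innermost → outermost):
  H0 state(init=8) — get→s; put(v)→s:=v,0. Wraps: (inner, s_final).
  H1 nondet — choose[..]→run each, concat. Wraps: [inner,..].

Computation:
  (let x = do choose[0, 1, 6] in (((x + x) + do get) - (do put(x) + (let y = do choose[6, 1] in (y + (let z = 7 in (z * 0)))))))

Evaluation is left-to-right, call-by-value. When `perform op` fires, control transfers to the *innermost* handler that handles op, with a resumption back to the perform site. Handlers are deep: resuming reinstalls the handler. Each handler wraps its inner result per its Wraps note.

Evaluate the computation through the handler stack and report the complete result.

Answer: [(2, 0), (7, 0), (4, 1), (9, 1), (14, 6), (19, 6)]

Working:
choose[0, 1, 6] @ H1
  branch[0] choose=0:
    get @ H0 ⇒ 8
    put(0) @ H0 ⇒ s:=0
    choose[6, 1] @ H1
      branch[0] choose=6:
        H0 returns (2, 0)
        H1 returns [(2, 0)]
      branch[1] choose=1:
        H0 returns (7, 0)
        H1 returns [(7, 0)]
  branch[1] choose=1:
    get @ H0 ⇒ 8
    put(1) @ H0 ⇒ s:=1
    choose[6, 1] @ H1
      branch[0] choose=6:
        H0 returns (4, 1)
        H1 returns [(4, 1)]
      branch[1] choose=1:
        H0 returns (9, 1)
        H1 returns [(9, 1)]
  branch[2] choose=6:
    get @ H0 ⇒ 8
    put(6) @ H0 ⇒ s:=6
    choose[6, 1] @ H1
      branch[0] choose=6:
        H0 returns (14, 6)
        H1 returns [(14, 6)]
      branch[1] choose=1:
        H0 returns (19, 6)
        H1 returns [(19, 6)]
= [(2, 0), (7, 0), (4, 1), (9, 1), (14, 6), (19, 6)]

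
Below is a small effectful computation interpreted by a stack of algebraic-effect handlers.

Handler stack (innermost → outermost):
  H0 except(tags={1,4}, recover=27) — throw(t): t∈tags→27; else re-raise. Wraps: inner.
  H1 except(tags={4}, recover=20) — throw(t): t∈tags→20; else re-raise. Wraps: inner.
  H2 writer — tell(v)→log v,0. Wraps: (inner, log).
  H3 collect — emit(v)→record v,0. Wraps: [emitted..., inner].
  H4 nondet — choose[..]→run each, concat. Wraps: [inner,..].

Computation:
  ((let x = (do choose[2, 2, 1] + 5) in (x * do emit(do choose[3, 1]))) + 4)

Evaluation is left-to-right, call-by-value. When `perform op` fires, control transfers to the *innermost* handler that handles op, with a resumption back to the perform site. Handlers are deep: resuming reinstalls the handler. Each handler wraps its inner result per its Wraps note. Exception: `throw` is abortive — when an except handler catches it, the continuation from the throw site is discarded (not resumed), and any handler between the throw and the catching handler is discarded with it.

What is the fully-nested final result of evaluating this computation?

Answer: [[3, (4, ())], [1, (4, ())], [3, (4, ())], [1, (4, ())], [3, (4, ())], [1, (4, ())]]

Working:
choose[2, 2, 1] @ H4
  branch[0] choose=2:
    choose[3, 1] @ H4
      branch[0] choose=3:
        emit(3) @ H3 ⇒ out+=3
        H0 returns 4
        H1 returns 4
        H2 returns (4, ())
        H3 returns [3, (4, ())]
        H4 returns [[3, (4, ())]]
      branch[1] choose=1:
        emit(1) @ H3 ⇒ out+=1
        H0 returns 4
        H1 returns 4
        H2 returns (4, ())
        H3 returns [1, (4, ())]
        H4 returns [[1, (4, ())]]
  branch[1] choose=2:
    choose[3, 1] @ H4
      branch[0] choose=3:
        emit(3) @ H3 ⇒ out+=3
        H0 returns 4
        H1 returns 4
        H2 returns (4, ())
        H3 returns [3, (4, ())]
        H4 returns [[3, (4, ())]]
      branch[1] choose=1:
        emit(1) @ H3 ⇒ out+=1
        H0 returns 4
        H1 returns 4
        H2 returns (4, ())
        H3 returns [1, (4, ())]
        H4 returns [[1, (4, ())]]
  branch[2] choose=1:
    choose[3, 1] @ H4
      branch[0] choose=3:
        emit(3) @ H3 ⇒ out+=3
        H0 returns 4
        H1 returns 4
        H2 returns (4, ())
        H3 returns [3, (4, ())]
        H4 returns [[3, (4, ())]]
      branch[1] choose=1:
        emit(1) @ H3 ⇒ out+=1
        H0 returns 4
        H1 returns 4
        H2 returns (4, ())
        H3 returns [1, (4, ())]
        H4 returns [[1, (4, ())]]
= [[3, (4, ())], [1, (4, ())], [3, (4, ())], [1, (4, ())], [3, (4, ())], [1, (4, ())]]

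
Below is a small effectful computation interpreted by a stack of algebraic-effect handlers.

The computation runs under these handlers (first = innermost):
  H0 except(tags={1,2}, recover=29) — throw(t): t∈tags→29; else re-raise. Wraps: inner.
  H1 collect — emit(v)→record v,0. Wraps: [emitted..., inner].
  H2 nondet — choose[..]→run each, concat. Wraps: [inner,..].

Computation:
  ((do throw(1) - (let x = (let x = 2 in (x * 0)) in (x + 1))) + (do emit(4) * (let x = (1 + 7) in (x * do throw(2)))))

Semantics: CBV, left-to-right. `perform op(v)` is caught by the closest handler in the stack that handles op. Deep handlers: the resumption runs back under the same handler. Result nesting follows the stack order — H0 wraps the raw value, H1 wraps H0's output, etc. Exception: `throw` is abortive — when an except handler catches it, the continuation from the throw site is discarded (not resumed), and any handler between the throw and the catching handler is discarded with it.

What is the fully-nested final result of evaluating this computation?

Answer: [[29]]

Evaluation trace:
throw(1) @ H0 caught ⇒ 29
H1 returns [29]
H2 returns [[29]]
= [[29]]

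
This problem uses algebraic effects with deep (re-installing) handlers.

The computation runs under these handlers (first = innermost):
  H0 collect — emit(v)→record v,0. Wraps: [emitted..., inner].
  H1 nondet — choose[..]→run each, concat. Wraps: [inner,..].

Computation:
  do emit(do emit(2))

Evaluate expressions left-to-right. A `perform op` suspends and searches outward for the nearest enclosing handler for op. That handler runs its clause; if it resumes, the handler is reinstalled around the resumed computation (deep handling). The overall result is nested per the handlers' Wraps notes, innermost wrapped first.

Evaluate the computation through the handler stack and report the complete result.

Answer: [[2, 0, 0]]

Step-by-step:
emit(2) @ H0 ⇒ out+=2
emit(0) @ H0 ⇒ out+=0
H0 returns [2, 0, 0]
H1 returns [[2, 0, 0]]
= [[2, 0, 0]]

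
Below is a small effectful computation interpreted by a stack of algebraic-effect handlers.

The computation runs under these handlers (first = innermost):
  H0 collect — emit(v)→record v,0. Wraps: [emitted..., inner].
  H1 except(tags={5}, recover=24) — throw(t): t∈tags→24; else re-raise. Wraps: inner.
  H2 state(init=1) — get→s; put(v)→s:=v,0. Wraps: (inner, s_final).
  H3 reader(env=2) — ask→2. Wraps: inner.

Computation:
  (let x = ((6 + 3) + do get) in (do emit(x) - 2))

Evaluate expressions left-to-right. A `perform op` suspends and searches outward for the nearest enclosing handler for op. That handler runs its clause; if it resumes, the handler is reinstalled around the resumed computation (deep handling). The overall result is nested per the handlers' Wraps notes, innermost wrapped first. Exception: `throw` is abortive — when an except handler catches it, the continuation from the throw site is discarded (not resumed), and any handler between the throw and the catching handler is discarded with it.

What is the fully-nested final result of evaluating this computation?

Working:
get @ H2 ⇒ 1
emit(10) @ H0 ⇒ out+=10
H0 returns [10, -2]
H1 returns [10, -2]
H2 returns ([10, -2], 1)
H3 returns ([10, -2], 1)
= ([10, -2], 1)

Answer: ([10, -2], 1)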